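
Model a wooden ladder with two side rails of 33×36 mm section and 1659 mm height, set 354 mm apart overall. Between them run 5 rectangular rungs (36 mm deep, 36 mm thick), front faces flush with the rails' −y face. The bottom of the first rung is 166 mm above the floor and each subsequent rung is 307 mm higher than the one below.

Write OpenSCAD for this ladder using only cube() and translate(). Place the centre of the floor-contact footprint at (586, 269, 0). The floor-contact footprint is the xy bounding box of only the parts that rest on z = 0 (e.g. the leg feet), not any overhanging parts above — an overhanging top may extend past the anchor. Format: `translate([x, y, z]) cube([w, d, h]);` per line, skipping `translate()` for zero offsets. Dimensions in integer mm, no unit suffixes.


// rung span = 354 - 2*33 = 288
// rung[k] z = 166 + k*307
translate([409, 251, 0]) cube([33, 36, 1659]);
translate([730, 251, 0]) cube([33, 36, 1659]);
translate([442, 251, 166]) cube([288, 36, 36]);
translate([442, 251, 473]) cube([288, 36, 36]);
translate([442, 251, 780]) cube([288, 36, 36]);
translate([442, 251, 1087]) cube([288, 36, 36]);
translate([442, 251, 1394]) cube([288, 36, 36]);


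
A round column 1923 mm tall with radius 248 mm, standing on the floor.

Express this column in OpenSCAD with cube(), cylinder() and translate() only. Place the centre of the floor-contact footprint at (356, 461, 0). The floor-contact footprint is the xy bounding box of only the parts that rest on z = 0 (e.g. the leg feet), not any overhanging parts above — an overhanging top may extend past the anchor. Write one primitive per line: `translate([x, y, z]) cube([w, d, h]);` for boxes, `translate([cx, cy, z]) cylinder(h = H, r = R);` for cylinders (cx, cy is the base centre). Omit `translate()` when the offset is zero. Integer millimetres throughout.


translate([356, 461, 0]) cylinder(h = 1923, r = 248);


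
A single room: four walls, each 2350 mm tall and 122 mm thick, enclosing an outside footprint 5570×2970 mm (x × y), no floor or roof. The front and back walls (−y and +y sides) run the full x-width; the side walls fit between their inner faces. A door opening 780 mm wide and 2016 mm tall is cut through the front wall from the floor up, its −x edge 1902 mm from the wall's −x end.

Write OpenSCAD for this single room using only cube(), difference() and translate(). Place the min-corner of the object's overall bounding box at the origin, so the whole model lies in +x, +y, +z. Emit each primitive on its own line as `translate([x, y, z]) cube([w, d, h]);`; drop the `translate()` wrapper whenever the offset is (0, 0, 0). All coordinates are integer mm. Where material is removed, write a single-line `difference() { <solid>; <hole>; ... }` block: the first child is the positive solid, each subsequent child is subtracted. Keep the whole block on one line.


difference() { cube([5570, 122, 2350]); translate([1902, 0, 0]) cube([780, 122, 2016]); }
translate([0, 2848, 0]) cube([5570, 122, 2350]);
translate([0, 122, 0]) cube([122, 2726, 2350]);
translate([5448, 122, 0]) cube([122, 2726, 2350]);


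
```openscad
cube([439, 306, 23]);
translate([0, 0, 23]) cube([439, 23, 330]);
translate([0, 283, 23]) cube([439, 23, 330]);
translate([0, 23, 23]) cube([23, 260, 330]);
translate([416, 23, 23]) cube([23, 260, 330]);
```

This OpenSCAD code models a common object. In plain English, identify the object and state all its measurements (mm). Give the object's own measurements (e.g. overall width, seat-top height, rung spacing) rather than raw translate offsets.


An open-topped rectangular box: outside dimensions 439×306×353 mm, with a uniform wall and base thickness of 23 mm. The base is a full 439×306 slab on the floor; four walls sit on top of the base. The front and back walls (the −y and +y sides) span the full width; the two side walls fit between them.


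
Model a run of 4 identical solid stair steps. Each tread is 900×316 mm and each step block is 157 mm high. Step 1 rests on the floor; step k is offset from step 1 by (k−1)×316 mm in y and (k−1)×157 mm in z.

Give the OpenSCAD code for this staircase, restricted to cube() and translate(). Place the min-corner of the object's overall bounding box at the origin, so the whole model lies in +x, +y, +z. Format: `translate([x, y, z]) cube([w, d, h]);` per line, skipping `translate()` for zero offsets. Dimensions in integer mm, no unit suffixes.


cube([900, 316, 157]);
translate([0, 316, 157]) cube([900, 316, 157]);
translate([0, 632, 314]) cube([900, 316, 157]);
translate([0, 948, 471]) cube([900, 316, 157]);


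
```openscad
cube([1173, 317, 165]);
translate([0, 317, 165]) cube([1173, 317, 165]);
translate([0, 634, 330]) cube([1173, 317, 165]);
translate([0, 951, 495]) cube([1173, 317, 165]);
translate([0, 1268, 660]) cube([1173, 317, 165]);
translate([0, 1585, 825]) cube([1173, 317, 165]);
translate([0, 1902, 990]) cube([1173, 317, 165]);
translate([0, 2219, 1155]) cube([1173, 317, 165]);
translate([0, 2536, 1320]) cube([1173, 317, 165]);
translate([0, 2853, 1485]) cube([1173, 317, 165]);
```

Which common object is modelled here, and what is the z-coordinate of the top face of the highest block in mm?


A staircase. The total rise is 1650 mm.

10 identical blocks, each offset up and back from the previous — a staircase. Each step is 165 mm tall and there are 10 of them, so the total rise is 10 × 165 = 1650 mm.


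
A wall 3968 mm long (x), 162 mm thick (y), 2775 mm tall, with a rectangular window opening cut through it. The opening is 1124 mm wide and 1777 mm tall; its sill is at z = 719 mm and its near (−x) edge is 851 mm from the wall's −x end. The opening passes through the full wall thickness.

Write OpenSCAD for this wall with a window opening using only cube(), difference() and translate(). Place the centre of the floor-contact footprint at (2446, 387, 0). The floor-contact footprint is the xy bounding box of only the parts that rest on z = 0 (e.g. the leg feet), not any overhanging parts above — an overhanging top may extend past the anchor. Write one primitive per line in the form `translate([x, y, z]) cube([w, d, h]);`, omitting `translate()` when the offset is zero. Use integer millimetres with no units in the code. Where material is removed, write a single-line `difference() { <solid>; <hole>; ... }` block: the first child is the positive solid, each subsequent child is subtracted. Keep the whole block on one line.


difference() { translate([462, 306, 0]) cube([3968, 162, 2775]); translate([1313, 306, 719]) cube([1124, 162, 1777]); }


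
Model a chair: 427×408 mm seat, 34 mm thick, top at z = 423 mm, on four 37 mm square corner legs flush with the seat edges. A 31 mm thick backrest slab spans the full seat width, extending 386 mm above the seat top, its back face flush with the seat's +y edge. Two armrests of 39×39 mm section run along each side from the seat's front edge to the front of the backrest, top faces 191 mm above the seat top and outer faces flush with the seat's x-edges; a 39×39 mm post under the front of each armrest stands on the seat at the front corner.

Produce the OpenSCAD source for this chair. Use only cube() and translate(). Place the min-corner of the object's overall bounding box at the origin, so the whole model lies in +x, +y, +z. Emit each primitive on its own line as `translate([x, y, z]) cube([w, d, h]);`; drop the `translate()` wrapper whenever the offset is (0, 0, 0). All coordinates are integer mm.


// leg_h = 423 - 34 = 389
// arm post h = 191 - 39 = 152
translate([0, 0, 389]) cube([427, 408, 34]);
cube([37, 37, 389]);
translate([390, 0, 0]) cube([37, 37, 389]);
translate([0, 371, 0]) cube([37, 37, 389]);
translate([390, 371, 0]) cube([37, 37, 389]);
translate([0, 377, 423]) cube([427, 31, 386]);
translate([0, 0, 575]) cube([39, 377, 39]);
translate([388, 0, 575]) cube([39, 377, 39]);
translate([0, 0, 423]) cube([39, 39, 152]);
translate([388, 0, 423]) cube([39, 39, 152]);


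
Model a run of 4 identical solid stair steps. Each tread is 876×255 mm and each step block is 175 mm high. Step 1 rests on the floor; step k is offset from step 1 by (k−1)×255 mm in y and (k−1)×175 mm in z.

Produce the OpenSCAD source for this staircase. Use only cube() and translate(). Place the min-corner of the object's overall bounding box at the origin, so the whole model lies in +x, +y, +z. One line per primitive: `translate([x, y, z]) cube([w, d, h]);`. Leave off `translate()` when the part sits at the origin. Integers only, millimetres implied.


cube([876, 255, 175]);
translate([0, 255, 175]) cube([876, 255, 175]);
translate([0, 510, 350]) cube([876, 255, 175]);
translate([0, 765, 525]) cube([876, 255, 175]);


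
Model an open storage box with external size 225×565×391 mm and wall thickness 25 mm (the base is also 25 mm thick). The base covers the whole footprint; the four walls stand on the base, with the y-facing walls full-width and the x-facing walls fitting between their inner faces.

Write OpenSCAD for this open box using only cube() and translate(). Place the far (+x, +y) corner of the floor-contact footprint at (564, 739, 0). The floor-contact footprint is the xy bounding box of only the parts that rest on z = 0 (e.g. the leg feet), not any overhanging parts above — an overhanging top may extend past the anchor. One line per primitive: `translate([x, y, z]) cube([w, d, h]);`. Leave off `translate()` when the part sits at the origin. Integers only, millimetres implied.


translate([339, 174, 0]) cube([225, 565, 25]);
translate([339, 174, 25]) cube([225, 25, 366]);
translate([339, 714, 25]) cube([225, 25, 366]);
translate([339, 199, 25]) cube([25, 515, 366]);
translate([539, 199, 25]) cube([25, 515, 366]);


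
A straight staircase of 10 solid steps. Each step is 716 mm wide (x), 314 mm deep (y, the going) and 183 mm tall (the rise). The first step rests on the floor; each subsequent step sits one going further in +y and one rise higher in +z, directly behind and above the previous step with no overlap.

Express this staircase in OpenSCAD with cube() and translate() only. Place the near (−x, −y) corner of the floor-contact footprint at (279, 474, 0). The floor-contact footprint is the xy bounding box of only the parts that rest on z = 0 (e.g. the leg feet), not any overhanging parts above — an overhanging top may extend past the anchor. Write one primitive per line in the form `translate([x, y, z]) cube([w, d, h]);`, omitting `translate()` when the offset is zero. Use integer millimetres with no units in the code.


translate([279, 474, 0]) cube([716, 314, 183]);
translate([279, 788, 183]) cube([716, 314, 183]);
translate([279, 1102, 366]) cube([716, 314, 183]);
translate([279, 1416, 549]) cube([716, 314, 183]);
translate([279, 1730, 732]) cube([716, 314, 183]);
translate([279, 2044, 915]) cube([716, 314, 183]);
translate([279, 2358, 1098]) cube([716, 314, 183]);
translate([279, 2672, 1281]) cube([716, 314, 183]);
translate([279, 2986, 1464]) cube([716, 314, 183]);
translate([279, 3300, 1647]) cube([716, 314, 183]);


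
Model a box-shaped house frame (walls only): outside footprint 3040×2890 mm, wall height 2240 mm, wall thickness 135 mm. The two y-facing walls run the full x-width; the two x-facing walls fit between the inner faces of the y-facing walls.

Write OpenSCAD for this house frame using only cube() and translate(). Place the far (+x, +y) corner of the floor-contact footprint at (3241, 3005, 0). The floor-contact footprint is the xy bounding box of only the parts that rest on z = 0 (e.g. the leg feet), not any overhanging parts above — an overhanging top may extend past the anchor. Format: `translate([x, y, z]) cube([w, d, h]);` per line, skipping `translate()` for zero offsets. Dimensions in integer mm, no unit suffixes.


translate([201, 115, 0]) cube([3040, 135, 2240]);
translate([201, 2870, 0]) cube([3040, 135, 2240]);
translate([201, 250, 0]) cube([135, 2620, 2240]);
translate([3106, 250, 0]) cube([135, 2620, 2240]);


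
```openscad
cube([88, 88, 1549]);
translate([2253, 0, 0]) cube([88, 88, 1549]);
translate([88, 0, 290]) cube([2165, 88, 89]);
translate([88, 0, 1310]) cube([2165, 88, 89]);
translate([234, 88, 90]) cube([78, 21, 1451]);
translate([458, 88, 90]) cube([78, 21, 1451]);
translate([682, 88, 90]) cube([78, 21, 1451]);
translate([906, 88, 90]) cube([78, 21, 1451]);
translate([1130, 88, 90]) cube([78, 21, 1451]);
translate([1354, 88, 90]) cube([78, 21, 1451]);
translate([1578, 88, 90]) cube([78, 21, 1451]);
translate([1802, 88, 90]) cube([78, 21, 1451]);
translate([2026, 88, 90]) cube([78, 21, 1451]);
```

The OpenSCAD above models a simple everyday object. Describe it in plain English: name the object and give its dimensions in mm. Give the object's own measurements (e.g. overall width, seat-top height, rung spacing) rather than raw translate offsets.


A fence section. Two 88×88 mm posts, 1549 mm tall, stand on the floor with a clear span of 2165 mm between their inner faces. Two horizontal rails of 88×89 mm section span the gap between the posts with their undersides at z = 290 mm and z = 1310 mm, flush with the posts' −y face. 9 pickets, each 78 mm wide, 21 mm thick and 1451 mm tall, are fixed to the +y face of the rails with their bottoms at z = 90 mm, spaced across the span with a 146 mm gap after the −x post and between neighbouring pickets, with 149 mm left before the +x post.


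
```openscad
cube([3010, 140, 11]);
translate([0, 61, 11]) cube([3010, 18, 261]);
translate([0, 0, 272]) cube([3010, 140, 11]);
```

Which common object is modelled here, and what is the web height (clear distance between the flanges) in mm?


An I-beam. The web height is 261 mm.

Two wide flanges with a thin centred web — an I-beam. Overall 283 mm minus two 11 mm flanges gives a web of 283 − 2·11 = 261 mm.


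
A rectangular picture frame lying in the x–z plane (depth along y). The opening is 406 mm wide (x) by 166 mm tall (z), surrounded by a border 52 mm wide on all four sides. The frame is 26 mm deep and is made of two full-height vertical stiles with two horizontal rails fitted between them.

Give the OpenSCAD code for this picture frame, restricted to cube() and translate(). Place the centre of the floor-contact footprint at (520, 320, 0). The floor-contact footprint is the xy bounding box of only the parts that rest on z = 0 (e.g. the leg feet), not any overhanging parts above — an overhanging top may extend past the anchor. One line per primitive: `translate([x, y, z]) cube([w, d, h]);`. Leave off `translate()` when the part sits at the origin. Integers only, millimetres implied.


translate([265, 307, 0]) cube([52, 26, 270]);
translate([723, 307, 0]) cube([52, 26, 270]);
translate([317, 307, 0]) cube([406, 26, 52]);
translate([317, 307, 218]) cube([406, 26, 52]);


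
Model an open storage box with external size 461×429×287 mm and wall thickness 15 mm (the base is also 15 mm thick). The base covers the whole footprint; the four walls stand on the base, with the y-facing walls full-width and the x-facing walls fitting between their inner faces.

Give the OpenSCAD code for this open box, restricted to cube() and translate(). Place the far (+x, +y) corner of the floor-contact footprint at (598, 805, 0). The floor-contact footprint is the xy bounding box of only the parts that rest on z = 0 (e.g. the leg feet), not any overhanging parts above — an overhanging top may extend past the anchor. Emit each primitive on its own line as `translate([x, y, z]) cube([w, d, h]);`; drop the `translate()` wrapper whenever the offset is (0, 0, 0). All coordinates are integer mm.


translate([137, 376, 0]) cube([461, 429, 15]);
translate([137, 376, 15]) cube([461, 15, 272]);
translate([137, 790, 15]) cube([461, 15, 272]);
translate([137, 391, 15]) cube([15, 399, 272]);
translate([583, 391, 15]) cube([15, 399, 272]);


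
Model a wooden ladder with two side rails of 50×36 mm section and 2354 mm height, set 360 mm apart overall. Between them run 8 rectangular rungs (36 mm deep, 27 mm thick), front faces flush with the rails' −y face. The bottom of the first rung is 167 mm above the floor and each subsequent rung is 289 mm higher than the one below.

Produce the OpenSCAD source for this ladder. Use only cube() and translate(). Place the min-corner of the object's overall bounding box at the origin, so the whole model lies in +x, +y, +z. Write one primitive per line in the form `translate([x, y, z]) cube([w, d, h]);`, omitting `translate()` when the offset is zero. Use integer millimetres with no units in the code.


cube([50, 36, 2354]);
translate([310, 0, 0]) cube([50, 36, 2354]);
translate([50, 0, 167]) cube([260, 36, 27]);
translate([50, 0, 456]) cube([260, 36, 27]);
translate([50, 0, 745]) cube([260, 36, 27]);
translate([50, 0, 1034]) cube([260, 36, 27]);
translate([50, 0, 1323]) cube([260, 36, 27]);
translate([50, 0, 1612]) cube([260, 36, 27]);
translate([50, 0, 1901]) cube([260, 36, 27]);
translate([50, 0, 2190]) cube([260, 36, 27]);


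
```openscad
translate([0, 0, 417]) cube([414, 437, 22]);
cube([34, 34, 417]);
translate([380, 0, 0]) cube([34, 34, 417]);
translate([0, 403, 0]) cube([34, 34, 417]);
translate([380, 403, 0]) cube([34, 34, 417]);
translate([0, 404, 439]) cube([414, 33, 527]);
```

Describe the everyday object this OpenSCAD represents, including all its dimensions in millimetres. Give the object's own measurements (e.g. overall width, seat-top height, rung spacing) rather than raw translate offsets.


A chair. The seat is a 414×437×22 mm slab with its top at z = 439 mm, on four 34×34 mm corner legs (flush with the seat edges, standing on z = 0). A flat backrest 33 mm thick, 527 mm tall, spans the full seat width and rises from the seat top along its +y edge, rear face flush with the rear of the seat.


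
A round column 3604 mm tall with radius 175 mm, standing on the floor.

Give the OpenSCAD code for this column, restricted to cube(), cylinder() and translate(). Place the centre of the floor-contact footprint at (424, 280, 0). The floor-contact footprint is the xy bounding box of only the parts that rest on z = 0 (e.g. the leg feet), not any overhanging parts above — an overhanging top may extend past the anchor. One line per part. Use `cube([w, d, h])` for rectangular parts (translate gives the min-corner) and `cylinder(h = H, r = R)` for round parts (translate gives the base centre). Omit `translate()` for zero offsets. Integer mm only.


translate([424, 280, 0]) cylinder(h = 3604, r = 175);


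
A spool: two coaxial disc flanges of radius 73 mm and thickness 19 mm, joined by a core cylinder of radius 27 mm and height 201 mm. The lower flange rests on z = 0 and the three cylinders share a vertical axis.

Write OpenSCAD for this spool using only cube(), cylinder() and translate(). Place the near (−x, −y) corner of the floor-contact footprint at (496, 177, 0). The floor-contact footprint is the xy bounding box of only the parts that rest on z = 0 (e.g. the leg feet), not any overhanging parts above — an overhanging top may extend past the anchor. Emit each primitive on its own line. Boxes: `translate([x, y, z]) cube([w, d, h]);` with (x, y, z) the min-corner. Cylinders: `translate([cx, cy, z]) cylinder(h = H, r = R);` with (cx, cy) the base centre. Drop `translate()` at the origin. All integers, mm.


translate([569, 250, 0]) cylinder(h = 19, r = 73);
translate([569, 250, 19]) cylinder(h = 201, r = 27);
translate([569, 250, 220]) cylinder(h = 19, r = 73);


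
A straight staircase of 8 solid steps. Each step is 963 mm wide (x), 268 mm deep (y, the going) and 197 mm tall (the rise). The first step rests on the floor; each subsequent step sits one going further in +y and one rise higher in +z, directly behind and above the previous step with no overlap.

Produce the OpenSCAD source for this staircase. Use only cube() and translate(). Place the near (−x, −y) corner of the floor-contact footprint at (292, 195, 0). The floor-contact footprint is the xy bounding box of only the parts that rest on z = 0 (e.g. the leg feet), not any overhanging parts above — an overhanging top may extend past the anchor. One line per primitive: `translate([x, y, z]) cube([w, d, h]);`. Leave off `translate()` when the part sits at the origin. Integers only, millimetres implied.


translate([292, 195, 0]) cube([963, 268, 197]);
translate([292, 463, 197]) cube([963, 268, 197]);
translate([292, 731, 394]) cube([963, 268, 197]);
translate([292, 999, 591]) cube([963, 268, 197]);
translate([292, 1267, 788]) cube([963, 268, 197]);
translate([292, 1535, 985]) cube([963, 268, 197]);
translate([292, 1803, 1182]) cube([963, 268, 197]);
translate([292, 2071, 1379]) cube([963, 268, 197]);


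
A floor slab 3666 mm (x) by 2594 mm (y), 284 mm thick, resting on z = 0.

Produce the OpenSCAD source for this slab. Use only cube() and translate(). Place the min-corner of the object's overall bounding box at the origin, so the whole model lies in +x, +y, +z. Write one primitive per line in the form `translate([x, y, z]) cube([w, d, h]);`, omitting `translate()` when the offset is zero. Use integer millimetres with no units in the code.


cube([3666, 2594, 284]);


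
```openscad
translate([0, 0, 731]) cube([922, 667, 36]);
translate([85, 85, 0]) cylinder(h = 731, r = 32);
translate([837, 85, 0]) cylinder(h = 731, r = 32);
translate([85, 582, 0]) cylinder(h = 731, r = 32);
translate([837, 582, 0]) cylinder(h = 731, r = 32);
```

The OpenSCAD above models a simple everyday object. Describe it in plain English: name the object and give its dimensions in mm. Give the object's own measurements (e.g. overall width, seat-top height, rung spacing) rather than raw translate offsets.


A rectangular dining table. The top is 922×667×36 mm with its upper surface at z = 767 mm. It stands on four round legs of 64 mm diameter, each leg's bounding box inset 53 mm from the nearest pair of top edges, running from the floor to the underside of the top.


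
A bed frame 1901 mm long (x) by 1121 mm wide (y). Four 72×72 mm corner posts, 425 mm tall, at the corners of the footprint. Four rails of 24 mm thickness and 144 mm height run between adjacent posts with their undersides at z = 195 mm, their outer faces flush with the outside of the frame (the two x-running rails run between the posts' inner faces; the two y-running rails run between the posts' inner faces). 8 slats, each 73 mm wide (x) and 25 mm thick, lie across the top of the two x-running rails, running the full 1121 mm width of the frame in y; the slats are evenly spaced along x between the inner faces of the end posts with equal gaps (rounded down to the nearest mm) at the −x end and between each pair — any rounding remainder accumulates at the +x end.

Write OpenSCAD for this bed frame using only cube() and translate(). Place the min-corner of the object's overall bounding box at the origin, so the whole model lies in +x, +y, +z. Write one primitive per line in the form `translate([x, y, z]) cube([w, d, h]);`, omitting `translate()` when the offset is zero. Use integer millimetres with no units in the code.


cube([72, 72, 425]);
translate([0, 1049, 0]) cube([72, 72, 425]);
translate([1829, 0, 0]) cube([72, 72, 425]);
translate([1829, 1049, 0]) cube([72, 72, 425]);
translate([72, 0, 195]) cube([1757, 24, 144]);
translate([72, 1097, 195]) cube([1757, 24, 144]);
translate([0, 72, 195]) cube([24, 977, 144]);
translate([1877, 72, 195]) cube([24, 977, 144]);
translate([202, 0, 339]) cube([73, 1121, 25]);
translate([405, 0, 339]) cube([73, 1121, 25]);
translate([608, 0, 339]) cube([73, 1121, 25]);
translate([811, 0, 339]) cube([73, 1121, 25]);
translate([1014, 0, 339]) cube([73, 1121, 25]);
translate([1217, 0, 339]) cube([73, 1121, 25]);
translate([1420, 0, 339]) cube([73, 1121, 25]);
translate([1623, 0, 339]) cube([73, 1121, 25]);


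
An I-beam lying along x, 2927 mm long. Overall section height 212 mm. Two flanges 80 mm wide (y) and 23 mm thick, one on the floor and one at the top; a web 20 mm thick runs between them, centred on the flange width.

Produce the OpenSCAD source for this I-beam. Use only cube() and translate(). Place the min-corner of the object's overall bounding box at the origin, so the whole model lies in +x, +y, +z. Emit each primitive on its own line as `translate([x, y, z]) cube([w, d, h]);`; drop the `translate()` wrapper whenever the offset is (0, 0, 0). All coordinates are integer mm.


cube([2927, 80, 23]);
translate([0, 30, 23]) cube([2927, 20, 166]);
translate([0, 0, 189]) cube([2927, 80, 23]);


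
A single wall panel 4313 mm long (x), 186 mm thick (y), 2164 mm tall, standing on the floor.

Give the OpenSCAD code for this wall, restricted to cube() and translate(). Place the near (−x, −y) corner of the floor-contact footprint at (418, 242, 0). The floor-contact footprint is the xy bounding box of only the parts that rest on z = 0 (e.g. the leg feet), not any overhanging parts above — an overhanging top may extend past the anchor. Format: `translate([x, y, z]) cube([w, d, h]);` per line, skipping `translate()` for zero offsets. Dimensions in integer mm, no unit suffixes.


translate([418, 242, 0]) cube([4313, 186, 2164]);


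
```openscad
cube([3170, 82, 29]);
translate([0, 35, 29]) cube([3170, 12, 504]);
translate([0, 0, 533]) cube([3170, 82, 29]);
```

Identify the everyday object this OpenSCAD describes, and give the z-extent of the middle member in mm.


An I-beam. The web height is 504 mm.

Two wide flanges with a thin centred web — an I-beam. Overall 562 mm minus two 29 mm flanges gives a web of 562 − 2·29 = 504 mm.


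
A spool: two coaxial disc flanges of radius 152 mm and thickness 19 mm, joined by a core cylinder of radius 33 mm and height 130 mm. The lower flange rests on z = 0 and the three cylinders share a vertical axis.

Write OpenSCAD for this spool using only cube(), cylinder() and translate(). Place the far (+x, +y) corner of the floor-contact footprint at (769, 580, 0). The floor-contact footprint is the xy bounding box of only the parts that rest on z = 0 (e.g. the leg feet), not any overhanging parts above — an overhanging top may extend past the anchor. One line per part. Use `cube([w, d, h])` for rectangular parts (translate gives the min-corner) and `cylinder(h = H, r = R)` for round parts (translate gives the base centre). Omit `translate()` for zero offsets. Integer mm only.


translate([617, 428, 0]) cylinder(h = 19, r = 152);
translate([617, 428, 19]) cylinder(h = 130, r = 33);
translate([617, 428, 149]) cylinder(h = 19, r = 152);


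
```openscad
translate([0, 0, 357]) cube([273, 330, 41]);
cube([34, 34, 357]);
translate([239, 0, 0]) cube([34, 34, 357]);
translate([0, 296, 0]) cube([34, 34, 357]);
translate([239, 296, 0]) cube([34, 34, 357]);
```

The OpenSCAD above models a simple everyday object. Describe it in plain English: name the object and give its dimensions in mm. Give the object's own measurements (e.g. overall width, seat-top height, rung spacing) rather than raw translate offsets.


A four-legged stool. The seat is a 273×330×41 mm slab whose top surface is at z = 398 mm; four square legs, each 34×34 mm in cross-section, run from the floor (z = 0) to the underside of the seat, each flush with a corner of the seat.


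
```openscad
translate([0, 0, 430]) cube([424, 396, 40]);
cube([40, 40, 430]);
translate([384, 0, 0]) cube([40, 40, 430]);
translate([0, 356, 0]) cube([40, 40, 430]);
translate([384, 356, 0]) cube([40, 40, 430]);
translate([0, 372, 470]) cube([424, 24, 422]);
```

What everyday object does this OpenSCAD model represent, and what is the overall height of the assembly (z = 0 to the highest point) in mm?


A chair. The overall height is 892 mm.

A slab on four corner posts with a tall panel at the back — a chair. The seat slab sits at z = 430 with thickness 40, and the 422 mm backrest starts at the seat top, so the overall height is 430 + 40 + 422 = 892 mm.


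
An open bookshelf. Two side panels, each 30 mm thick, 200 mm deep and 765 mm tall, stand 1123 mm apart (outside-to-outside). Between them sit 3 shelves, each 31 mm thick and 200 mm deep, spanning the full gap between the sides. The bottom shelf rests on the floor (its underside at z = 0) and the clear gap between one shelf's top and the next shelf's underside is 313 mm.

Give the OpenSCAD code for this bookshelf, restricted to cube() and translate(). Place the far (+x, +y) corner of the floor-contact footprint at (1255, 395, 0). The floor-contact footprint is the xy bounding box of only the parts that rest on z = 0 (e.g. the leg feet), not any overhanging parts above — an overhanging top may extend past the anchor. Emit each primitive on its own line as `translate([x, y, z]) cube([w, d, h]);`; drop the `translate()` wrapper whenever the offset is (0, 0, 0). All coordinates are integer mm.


translate([132, 195, 0]) cube([30, 200, 765]);
translate([1225, 195, 0]) cube([30, 200, 765]);
translate([162, 195, 0]) cube([1063, 200, 31]);
translate([162, 195, 344]) cube([1063, 200, 31]);
translate([162, 195, 688]) cube([1063, 200, 31]);


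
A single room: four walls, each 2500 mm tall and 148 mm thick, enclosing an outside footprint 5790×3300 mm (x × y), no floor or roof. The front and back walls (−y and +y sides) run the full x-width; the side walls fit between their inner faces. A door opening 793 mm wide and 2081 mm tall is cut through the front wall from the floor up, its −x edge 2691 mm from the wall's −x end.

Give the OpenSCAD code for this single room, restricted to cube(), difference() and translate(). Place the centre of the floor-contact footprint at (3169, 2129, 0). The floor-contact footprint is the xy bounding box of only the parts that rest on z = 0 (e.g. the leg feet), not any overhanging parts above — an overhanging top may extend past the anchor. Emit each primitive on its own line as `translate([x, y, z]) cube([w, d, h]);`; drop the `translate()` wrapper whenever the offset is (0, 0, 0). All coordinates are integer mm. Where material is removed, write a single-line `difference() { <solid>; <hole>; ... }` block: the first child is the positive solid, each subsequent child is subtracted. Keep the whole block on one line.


difference() { translate([274, 479, 0]) cube([5790, 148, 2500]); translate([2965, 479, 0]) cube([793, 148, 2081]); }
translate([274, 3631, 0]) cube([5790, 148, 2500]);
translate([274, 627, 0]) cube([148, 3004, 2500]);
translate([5916, 627, 0]) cube([148, 3004, 2500]);


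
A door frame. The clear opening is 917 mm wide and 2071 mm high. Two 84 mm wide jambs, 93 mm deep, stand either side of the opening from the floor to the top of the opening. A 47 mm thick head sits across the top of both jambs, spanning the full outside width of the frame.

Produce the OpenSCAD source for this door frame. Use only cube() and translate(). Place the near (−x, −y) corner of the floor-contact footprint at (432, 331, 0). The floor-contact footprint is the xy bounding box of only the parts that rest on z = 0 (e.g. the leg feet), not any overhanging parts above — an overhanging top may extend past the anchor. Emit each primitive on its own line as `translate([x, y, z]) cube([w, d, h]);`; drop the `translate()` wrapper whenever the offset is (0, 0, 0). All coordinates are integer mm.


translate([432, 331, 0]) cube([84, 93, 2071]);
translate([1433, 331, 0]) cube([84, 93, 2071]);
translate([432, 331, 2071]) cube([1085, 93, 47]);


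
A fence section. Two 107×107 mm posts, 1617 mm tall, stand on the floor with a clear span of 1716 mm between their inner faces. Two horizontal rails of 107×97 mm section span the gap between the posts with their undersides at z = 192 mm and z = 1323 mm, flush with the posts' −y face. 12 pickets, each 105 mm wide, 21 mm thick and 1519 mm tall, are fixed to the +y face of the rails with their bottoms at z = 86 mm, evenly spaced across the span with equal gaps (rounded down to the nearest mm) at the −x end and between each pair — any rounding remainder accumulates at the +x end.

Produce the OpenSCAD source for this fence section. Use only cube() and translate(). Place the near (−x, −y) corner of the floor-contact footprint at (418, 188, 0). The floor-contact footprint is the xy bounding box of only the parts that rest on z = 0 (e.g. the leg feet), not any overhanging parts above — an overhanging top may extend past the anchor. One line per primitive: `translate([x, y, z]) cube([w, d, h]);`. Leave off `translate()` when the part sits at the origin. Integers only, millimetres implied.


translate([418, 188, 0]) cube([107, 107, 1617]);
translate([2241, 188, 0]) cube([107, 107, 1617]);
translate([525, 188, 192]) cube([1716, 107, 97]);
translate([525, 188, 1323]) cube([1716, 107, 97]);
translate([560, 295, 86]) cube([105, 21, 1519]);
translate([700, 295, 86]) cube([105, 21, 1519]);
translate([840, 295, 86]) cube([105, 21, 1519]);
translate([980, 295, 86]) cube([105, 21, 1519]);
translate([1120, 295, 86]) cube([105, 21, 1519]);
translate([1260, 295, 86]) cube([105, 21, 1519]);
translate([1400, 295, 86]) cube([105, 21, 1519]);
translate([1540, 295, 86]) cube([105, 21, 1519]);
translate([1680, 295, 86]) cube([105, 21, 1519]);
translate([1820, 295, 86]) cube([105, 21, 1519]);
translate([1960, 295, 86]) cube([105, 21, 1519]);
translate([2100, 295, 86]) cube([105, 21, 1519]);


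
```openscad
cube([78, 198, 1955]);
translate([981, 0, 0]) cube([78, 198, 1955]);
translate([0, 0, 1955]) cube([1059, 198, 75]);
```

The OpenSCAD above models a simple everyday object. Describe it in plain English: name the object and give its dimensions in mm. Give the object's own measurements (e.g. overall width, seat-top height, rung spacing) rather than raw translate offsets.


A door frame. The clear opening is 903 mm wide and 1955 mm high. Two 78 mm wide jambs, 198 mm deep, stand either side of the opening from the floor to the top of the opening. A 75 mm thick head sits across the top of both jambs, spanning the full outside width of the frame.


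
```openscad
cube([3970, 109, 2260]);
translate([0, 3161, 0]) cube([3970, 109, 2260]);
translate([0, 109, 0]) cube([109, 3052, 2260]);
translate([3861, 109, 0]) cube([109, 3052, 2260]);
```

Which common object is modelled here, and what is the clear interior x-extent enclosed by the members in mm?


A house (or room) frame. The interior width is 3752 mm.

Four 2260 mm walls enclosing a rectangle with no floor or roof — a room or house frame. Outside width is 3970 mm and wall thickness is 109 mm, so the interior width is 3970 − 2 × 109 = 3752 mm.


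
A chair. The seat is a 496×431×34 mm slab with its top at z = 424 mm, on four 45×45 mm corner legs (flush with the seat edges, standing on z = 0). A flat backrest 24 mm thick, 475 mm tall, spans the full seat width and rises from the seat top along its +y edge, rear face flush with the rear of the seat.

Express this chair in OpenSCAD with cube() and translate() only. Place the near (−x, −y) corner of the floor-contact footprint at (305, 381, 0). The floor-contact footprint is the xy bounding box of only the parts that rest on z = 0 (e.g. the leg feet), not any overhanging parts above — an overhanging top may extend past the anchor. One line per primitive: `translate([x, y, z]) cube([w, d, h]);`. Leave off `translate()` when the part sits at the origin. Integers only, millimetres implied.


// leg_h = 424 - 34 = 390
translate([305, 381, 390]) cube([496, 431, 34]);
translate([305, 381, 0]) cube([45, 45, 390]);
translate([756, 381, 0]) cube([45, 45, 390]);
translate([305, 767, 0]) cube([45, 45, 390]);
translate([756, 767, 0]) cube([45, 45, 390]);
translate([305, 788, 424]) cube([496, 24, 475]);


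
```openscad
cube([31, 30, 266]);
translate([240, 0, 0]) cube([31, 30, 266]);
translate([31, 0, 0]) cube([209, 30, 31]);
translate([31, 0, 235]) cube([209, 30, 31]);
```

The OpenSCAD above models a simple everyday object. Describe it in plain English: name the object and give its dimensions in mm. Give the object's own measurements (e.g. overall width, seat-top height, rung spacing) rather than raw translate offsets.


A rectangular picture frame lying in the x–z plane (depth along y). The opening is 209 mm wide (x) by 204 mm tall (z), surrounded by a border 31 mm wide on all four sides. The frame is 30 mm deep and is made of two full-height vertical stiles with two horizontal rails fitted between them.


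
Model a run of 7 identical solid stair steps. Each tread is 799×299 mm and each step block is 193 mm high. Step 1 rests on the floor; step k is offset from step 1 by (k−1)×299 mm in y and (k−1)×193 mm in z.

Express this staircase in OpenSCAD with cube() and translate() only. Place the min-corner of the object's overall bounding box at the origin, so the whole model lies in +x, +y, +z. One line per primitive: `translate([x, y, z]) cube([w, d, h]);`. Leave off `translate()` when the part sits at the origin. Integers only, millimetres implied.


cube([799, 299, 193]);
translate([0, 299, 193]) cube([799, 299, 193]);
translate([0, 598, 386]) cube([799, 299, 193]);
translate([0, 897, 579]) cube([799, 299, 193]);
translate([0, 1196, 772]) cube([799, 299, 193]);
translate([0, 1495, 965]) cube([799, 299, 193]);
translate([0, 1794, 1158]) cube([799, 299, 193]);


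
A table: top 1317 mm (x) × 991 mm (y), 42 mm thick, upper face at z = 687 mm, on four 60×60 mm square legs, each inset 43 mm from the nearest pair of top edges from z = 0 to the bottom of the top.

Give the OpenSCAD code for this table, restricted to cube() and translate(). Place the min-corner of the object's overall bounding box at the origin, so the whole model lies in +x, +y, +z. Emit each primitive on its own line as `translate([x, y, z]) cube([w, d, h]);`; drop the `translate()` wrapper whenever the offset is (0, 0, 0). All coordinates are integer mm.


translate([0, 0, 645]) cube([1317, 991, 42]);
translate([43, 43, 0]) cube([60, 60, 645]);
translate([1214, 43, 0]) cube([60, 60, 645]);
translate([43, 888, 0]) cube([60, 60, 645]);
translate([1214, 888, 0]) cube([60, 60, 645]);


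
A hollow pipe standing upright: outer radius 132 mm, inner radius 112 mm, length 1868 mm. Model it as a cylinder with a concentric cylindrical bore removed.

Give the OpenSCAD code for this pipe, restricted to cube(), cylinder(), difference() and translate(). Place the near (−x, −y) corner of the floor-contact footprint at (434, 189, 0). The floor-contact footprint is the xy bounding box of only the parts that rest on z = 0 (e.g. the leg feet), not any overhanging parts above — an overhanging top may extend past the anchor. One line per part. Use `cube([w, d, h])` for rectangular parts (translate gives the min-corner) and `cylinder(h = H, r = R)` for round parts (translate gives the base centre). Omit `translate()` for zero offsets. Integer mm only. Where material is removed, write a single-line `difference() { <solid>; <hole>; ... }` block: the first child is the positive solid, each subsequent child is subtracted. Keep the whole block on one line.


difference() { translate([566, 321, 0]) cylinder(h = 1868, r = 132); translate([566, 321, 0]) cylinder(h = 1868, r = 112); }


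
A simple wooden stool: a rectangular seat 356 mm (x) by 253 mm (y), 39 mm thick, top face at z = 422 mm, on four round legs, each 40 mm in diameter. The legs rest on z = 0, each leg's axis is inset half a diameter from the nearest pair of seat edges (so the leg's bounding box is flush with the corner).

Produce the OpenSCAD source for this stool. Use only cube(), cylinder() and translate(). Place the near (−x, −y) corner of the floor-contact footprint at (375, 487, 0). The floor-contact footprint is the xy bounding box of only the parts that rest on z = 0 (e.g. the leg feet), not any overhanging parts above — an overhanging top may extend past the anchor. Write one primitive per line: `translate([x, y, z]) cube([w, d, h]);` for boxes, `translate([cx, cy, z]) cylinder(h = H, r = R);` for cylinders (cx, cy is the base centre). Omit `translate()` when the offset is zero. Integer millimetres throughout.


translate([375, 487, 383]) cube([356, 253, 39]);
translate([395, 507, 0]) cylinder(h = 383, r = 20);
translate([711, 507, 0]) cylinder(h = 383, r = 20);
translate([395, 720, 0]) cylinder(h = 383, r = 20);
translate([711, 720, 0]) cylinder(h = 383, r = 20);
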